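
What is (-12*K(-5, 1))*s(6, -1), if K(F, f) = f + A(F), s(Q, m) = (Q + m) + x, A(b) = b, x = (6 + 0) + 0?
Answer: 528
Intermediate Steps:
x = 6 (x = 6 + 0 = 6)
s(Q, m) = 6 + Q + m (s(Q, m) = (Q + m) + 6 = 6 + Q + m)
K(F, f) = F + f (K(F, f) = f + F = F + f)
(-12*K(-5, 1))*s(6, -1) = (-12*(-5 + 1))*(6 + 6 - 1) = -12*(-4)*11 = 48*11 = 528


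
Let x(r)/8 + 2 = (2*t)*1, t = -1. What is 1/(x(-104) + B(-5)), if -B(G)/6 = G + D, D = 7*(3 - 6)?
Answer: 1/124 ≈ 0.0080645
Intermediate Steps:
D = -21 (D = 7*(-3) = -21)
x(r) = -32 (x(r) = -16 + 8*((2*(-1))*1) = -16 + 8*(-2*1) = -16 + 8*(-2) = -16 - 16 = -32)
B(G) = 126 - 6*G (B(G) = -6*(G - 21) = -6*(-21 + G) = 126 - 6*G)
1/(x(-104) + B(-5)) = 1/(-32 + (126 - 6*(-5))) = 1/(-32 + (126 + 30)) = 1/(-32 + 156) = 1/124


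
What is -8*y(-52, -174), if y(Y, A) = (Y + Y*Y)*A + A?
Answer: 3692976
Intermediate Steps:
y(Y, A) = A + A*(Y + Y²) (y(Y, A) = (Y + Y²)*A + A = A*(Y + Y²) + A = A + A*(Y + Y²))
-8*y(-52, -174) = -(-1392)*(1 - 52 + (-52)²) = -(-1392)*(1 - 52 + 2704) = -(-1392)*2653 = -8*(-461622) = 3692976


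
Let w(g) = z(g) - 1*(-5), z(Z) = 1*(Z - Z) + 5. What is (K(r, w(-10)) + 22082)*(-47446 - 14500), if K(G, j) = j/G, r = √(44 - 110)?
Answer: -1367891572 + 309730*I*√66/33 ≈ -1.3679e+9 + 76250.0*I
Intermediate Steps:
z(Z) = 5 (z(Z) = 1*0 + 5 = 0 + 5 = 5)
w(g) = 10 (w(g) = 5 - 1*(-5) = 5 + 5 = 10)
r = I*√66 (r = √(-66) = I*√66 ≈ 8.124*I)
(K(r, w(-10)) + 22082)*(-47446 - 14500) = (10/((I*√66)) + 22082)*(-47446 - 14500) = (10*(-I*√66/66) + 22082)*(-61946) = (-5*I*√66/33 + 22082)*(-61946) = (22082 - 5*I*√66/33)*(-61946) = -1367891572 + 309730*I*√66/33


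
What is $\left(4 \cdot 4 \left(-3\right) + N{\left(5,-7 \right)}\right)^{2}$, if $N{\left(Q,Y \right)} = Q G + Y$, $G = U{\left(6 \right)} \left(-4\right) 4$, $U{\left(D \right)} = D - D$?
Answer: $3025$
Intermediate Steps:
$U{\left(D \right)} = 0$
$G = 0$ ($G = 0 \left(-4\right) 4 = 0 \cdot 4 = 0$)
$N{\left(Q,Y \right)} = Y$ ($N{\left(Q,Y \right)} = Q 0 + Y = 0 + Y = Y$)
$\left(4 \cdot 4 \left(-3\right) + N{\left(5,-7 \right)}\right)^{2} = \left(4 \cdot 4 \left(-3\right) - 7\right)^{2} = \left(16 \left(-3\right) - 7\right)^{2} = \left(-48 - 7\right)^{2} = \left(-55\right)^{2} = 3025$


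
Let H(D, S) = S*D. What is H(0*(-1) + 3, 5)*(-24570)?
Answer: -368550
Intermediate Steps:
H(D, S) = D*S
H(0*(-1) + 3, 5)*(-24570) = ((0*(-1) + 3)*5)*(-24570) = ((0 + 3)*5)*(-24570) = (3*5)*(-24570) = 15*(-24570) = -368550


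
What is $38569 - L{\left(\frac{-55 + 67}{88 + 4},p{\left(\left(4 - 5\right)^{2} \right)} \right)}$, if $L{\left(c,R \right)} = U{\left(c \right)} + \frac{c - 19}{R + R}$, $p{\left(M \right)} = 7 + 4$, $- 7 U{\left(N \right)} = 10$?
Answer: $\frac{68309748}{1771} \approx 38571.0$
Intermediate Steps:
$U{\left(N \right)} = - \frac{10}{7}$ ($U{\left(N \right)} = \left(- \frac{1}{7}\right) 10 = - \frac{10}{7}$)
$p{\left(M \right)} = 11$
$L{\left(c,R \right)} = - \frac{10}{7} + \frac{-19 + c}{2 R}$ ($L{\left(c,R \right)} = - \frac{10}{7} + \frac{c - 19}{R + R} = - \frac{10}{7} + \frac{-19 + c}{2 R}$)
$38569 - L{\left(\frac{-55 + 67}{88 + 4},p{\left(\left(4 - 5\right)^{2} \right)} \right)} = 38569 - \frac{-133 - 220 + 7 \frac{-55 + 67}{88 + 4}}{14 \cdot 11} = 38569 - \frac{1}{14} \cdot \frac{1}{11} \left(-133 - 220 + 7 \cdot \frac{12}{92}\right) = 38569 - \frac{1}{14} \cdot \frac{1}{11} \left(-133 - 220 + 7 \cdot 12 \cdot \frac{1}{92}\right) = 38569 - \frac{1}{14} \cdot \frac{1}{11} \left(-133 - 220 + 7 \cdot \frac{3}{23}\right) = 38569 - \frac{1}{14} \cdot \frac{1}{11} \left(-133 - 220 + \frac{21}{23}\right) = 38569 - \frac{1}{14} \cdot \frac{1}{11} \left(- \frac{8098}{23}\right) = 38569 - - \frac{4049}{1771} = 38569 + \frac{4049}{1771} = \frac{68309748}{1771}$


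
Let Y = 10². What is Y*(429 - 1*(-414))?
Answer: 84300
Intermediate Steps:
Y = 100
Y*(429 - 1*(-414)) = 100*(429 - 1*(-414)) = 100*(429 + 414) = 100*843 = 84300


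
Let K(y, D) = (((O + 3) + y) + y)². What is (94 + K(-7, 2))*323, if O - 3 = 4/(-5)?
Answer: 1384378/25 ≈ 55375.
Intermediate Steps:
O = 11/5 (O = 3 + 4/(-5) = 3 + 4*(-⅕) = 3 - ⅘ = 11/5 ≈ 2.2000)
K(y, D) = (26/5 + 2*y)² (K(y, D) = (((11/5 + 3) + y) + y)² = ((26/5 + y) + y)² = (26/5 + 2*y)²)
(94 + K(-7, 2))*323 = (94 + 4*(13 + 5*(-7))²/25)*323 = (94 + 4*(13 - 35)²/25)*323 = (94 + (4/25)*(-22)²)*323 = (94 + (4/25)*484)*323 = (94 + 1936/25)*323 = (4286/25)*323 = 1384378/25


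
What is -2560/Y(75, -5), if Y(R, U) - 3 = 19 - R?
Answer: 2560/53 ≈ 48.302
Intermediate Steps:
Y(R, U) = 22 - R (Y(R, U) = 3 + (19 - R) = 22 - R)
-2560/Y(75, -5) = -2560/(22 - 1*75) = -2560/(22 - 75) = -2560/(-53) = -2560*(-1/53) = 2560/53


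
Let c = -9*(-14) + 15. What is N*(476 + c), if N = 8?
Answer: 4936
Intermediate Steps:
c = 141 (c = 126 + 15 = 141)
N*(476 + c) = 8*(476 + 141) = 8*617 = 4936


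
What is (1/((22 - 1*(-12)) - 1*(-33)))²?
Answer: 1/4489 ≈ 0.00022277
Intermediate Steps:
(1/((22 - 1*(-12)) - 1*(-33)))² = (1/((22 + 12) + 33))² = (1/(34 + 33))² = (1/67)² = 1/4489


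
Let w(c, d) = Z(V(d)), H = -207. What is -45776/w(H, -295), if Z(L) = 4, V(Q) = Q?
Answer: -11444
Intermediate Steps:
w(c, d) = 4
-45776/w(H, -295) = -45776/4 = -45776*1/4 = -11444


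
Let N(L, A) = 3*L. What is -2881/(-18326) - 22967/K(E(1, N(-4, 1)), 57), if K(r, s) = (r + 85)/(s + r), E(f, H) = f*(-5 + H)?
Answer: -247581379/18326 ≈ -13510.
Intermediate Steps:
K(r, s) = (85 + r)/(r + s)
-2881/(-18326) - 22967/K(E(1, N(-4, 1)), 57) = -2881/(-18326) - 22967*(1*(-5 + 3*(-4)) + 57)/(85 + 1*(-5 + 3*(-4))) = -2881*(-1/18326) - 22967*(1*(-5 - 12) + 57)/(85 + 1*(-5 - 12)) = 2881/18326 - 22967*(1*(-17) + 57)/(85 + 1*(-17)) = 2881/18326 - 22967*(-17 + 57)/(85 - 17) = 2881/18326 - 22967/(68/40) = 2881/18326 - 22967/((1/40)*68) = 2881/18326 - 22967/17/10 = 2881/18326 - 22967*10/17 = 2881/18326 - 13510 = -247581379/18326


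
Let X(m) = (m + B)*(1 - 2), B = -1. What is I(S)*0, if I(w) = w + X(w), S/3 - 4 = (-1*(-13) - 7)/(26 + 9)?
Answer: 0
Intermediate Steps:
X(m) = 1 - m (X(m) = (m - 1)*(1 - 2) = (-1 + m)*(-1) = 1 - m)
S = 438/35 (S = 12 + 3*((-1*(-13) - 7)/(26 + 9)) = 12 + 3*((13 - 7)/35) = 12 + 3*(6*(1/35)) = 12 + 3*(6/35) = 12 + 18/35 = 438/35 ≈ 12.514)
I(w) = 1 (I(w) = w + (1 - w) = 1)
I(S)*0 = 1*0 = 0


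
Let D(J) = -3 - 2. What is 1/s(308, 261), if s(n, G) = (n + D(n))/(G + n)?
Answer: 569/303 ≈ 1.8779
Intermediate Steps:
D(J) = -5
s(n, G) = (-5 + n)/(G + n) (s(n, G) = (n - 5)/(G + n) = (-5 + n)/(G + n))
1/s(308, 261) = 1/((-5 + 308)/(261 + 308)) = 1/(303/569) = 569/303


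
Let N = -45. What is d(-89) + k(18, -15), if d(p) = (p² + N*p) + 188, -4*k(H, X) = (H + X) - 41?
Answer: 24247/2 ≈ 12124.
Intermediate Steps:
k(H, X) = 41/4 - H/4 - X/4 (k(H, X) = -((H + X) - 41)/4 = -(-41 + H + X)/4 = 41/4 - H/4 - X/4)
d(p) = 188 + p² - 45*p (d(p) = (p² - 45*p) + 188 = 188 + p² - 45*p)
d(-89) + k(18, -15) = (188 + (-89)² - 45*(-89)) + (41/4 - ¼*18 - ¼*(-15)) = (188 + 7921 + 4005) + (41/4 - 9/2 + 15/4) = 12114 + 19/2 = 24247/2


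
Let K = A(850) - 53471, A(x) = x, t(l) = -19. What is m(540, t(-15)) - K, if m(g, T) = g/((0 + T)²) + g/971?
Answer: 18446011031/350531 ≈ 52623.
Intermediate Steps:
m(g, T) = g/971 + g/T² (m(g, T) = g/(T²) + g*(1/971) = g/T² + g/971 = g/971 + g/T²)
K = -52621 (K = 850 - 53471 = -52621)
m(540, t(-15)) - K = ((1/971)*540 + 540/(-19)²) - 1*(-52621) = (540/971 + 540*(1/361)) + 52621 = (540/971 + 540/361) + 52621 = 719280/350531 + 52621 = 18446011031/350531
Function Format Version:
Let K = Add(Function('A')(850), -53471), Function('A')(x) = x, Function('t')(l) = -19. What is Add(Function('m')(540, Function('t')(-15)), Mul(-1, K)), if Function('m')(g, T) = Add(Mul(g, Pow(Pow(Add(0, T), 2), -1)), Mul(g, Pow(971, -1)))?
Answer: Rational(18446011031, 350531) ≈ 52623.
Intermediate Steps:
Function('m')(g, T) = Add(Mul(Rational(1, 971), g), Mul(g, Pow(T, -2))) (Function('m')(g, T) = Add(Mul(g, Pow(Pow(T, 2), -1)), Mul(g, Rational(1, 971))) = Add(Mul(g, Pow(T, -2)), Mul(Rational(1, 971), g)) = Add(Mul(Rational(1, 971), g), Mul(g, Pow(T, -2))))
K = -52621 (K = Add(850, -53471) = -52621)
Add(Function('m')(540, Function('t')(-15)), Mul(-1, K)) = Add(Add(Mul(Rational(1, 971), 540), Mul(540, Pow(-19, -2))), Mul(-1, -52621)) = Add(Add(Rational(540, 971), Mul(540, Rational(1, 361))), 52621) = Add(Add(Rational(540, 971), Rational(540, 361)), 52621) = Add(Rational(719280, 350531), 52621) = Rational(18446011031, 350531)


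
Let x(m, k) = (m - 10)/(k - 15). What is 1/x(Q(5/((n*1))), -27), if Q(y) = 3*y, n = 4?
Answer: 168/25 ≈ 6.7200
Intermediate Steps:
x(m, k) = (-10 + m)/(-15 + k)
1/x(Q(5/((n*1))), -27) = 1/((-10 + 3*(5/((4*1))))/(-15 - 27)) = 1/((-10 + 3*(5/4))/(-42)) = 1/(-(-10 + 3*(5*(¼)))/42) = 1/(-(-10 + 3*(5/4))/42) = 1/(-(-10 + 15/4)/42) = 1/(-1/42*(-25/4)) = 1/(25/168) = 168/25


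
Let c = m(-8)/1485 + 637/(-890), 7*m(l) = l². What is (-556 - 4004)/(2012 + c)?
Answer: -8437413600/3721510789 ≈ -2.2672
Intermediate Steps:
m(l) = l²/7
c = -1312931/1850310 (c = ((⅐)*(-8)²)/1485 + 637/(-890) = ((⅐)*64)*(1/1485) + 637*(-1/890) = (64/7)*(1/1485) - 637/890 = 64/10395 - 637/890 = -1312931/1850310 ≈ -0.70957)
(-556 - 4004)/(2012 + c) = (-556 - 4004)/(2012 - 1312931/1850310) = -4560/3721510789/1850310 = -4560*1850310/3721510789 = -8437413600/3721510789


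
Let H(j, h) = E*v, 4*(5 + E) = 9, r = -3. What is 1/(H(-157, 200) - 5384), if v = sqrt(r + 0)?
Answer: -86144/463799659 + 44*I*sqrt(3)/463799659 ≈ -0.00018574 + 1.6432e-7*I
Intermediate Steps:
v = I*sqrt(3) (v = sqrt(-3 + 0) = sqrt(-3) = I*sqrt(3) ≈ 1.732*I)
E = -11/4 (E = -5 + (1/4)*9 = -5 + 9/4 = -11/4 ≈ -2.7500)
H(j, h) = -11*I*sqrt(3)/4
1/(H(-157, 200) - 5384) = 1/(-11*I*sqrt(3)/4 - 5384) = 1/(-5384 - 11*I*sqrt(3)/4)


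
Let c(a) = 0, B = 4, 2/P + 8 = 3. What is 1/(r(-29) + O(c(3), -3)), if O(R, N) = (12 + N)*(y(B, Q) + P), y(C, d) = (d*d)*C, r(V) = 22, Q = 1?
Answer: 5/272 ≈ 0.018382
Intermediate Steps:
P = -⅖ (P = 2/(-8 + 3) = 2/(-5) = 2*(-⅕) = -⅖ ≈ -0.40000)
y(C, d) = C*d² (y(C, d) = d²*C = C*d²)
O(R, N) = 216/5 + 18*N/5 (O(R, N) = (12 + N)*(4*1² - ⅖) = (12 + N)*(4*1 - ⅖) = (12 + N)*(4 - ⅖) = (12 + N)*(18/5) = 216/5 + 18*N/5)
1/(r(-29) + O(c(3), -3)) = 1/(22 + (216/5 + (18/5)*(-3))) = 1/(22 + (216/5 - 54/5)) = 1/(22 + 162/5) = 1/(272/5) = 5/272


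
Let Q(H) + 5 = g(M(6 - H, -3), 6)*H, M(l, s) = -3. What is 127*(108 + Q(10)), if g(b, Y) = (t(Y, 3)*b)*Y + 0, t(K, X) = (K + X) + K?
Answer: -329819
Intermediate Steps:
t(K, X) = X + 2*K
g(b, Y) = Y*b*(3 + 2*Y) (g(b, Y) = ((3 + 2*Y)*b)*Y + 0 = (b*(3 + 2*Y))*Y + 0 = Y*b*(3 + 2*Y) + 0 = Y*b*(3 + 2*Y))
Q(H) = -5 - 270*H (Q(H) = -5 + (6*(-3)*(3 + 2*6))*H = -5 + (6*(-3)*(3 + 12))*H = -5 + (6*(-3)*15)*H = -5 - 270*H)
127*(108 + Q(10)) = 127*(108 + (-5 - 270*10)) = 127*(108 + (-5 - 2700)) = 127*(108 - 2705) = 127*(-2597) = -329819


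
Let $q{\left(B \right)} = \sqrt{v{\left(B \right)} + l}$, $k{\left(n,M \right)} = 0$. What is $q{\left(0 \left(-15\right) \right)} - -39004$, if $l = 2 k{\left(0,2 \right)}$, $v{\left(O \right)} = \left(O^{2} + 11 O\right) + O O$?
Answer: $39004$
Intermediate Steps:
$v{\left(O \right)} = 2 O^{2} + 11 O$ ($v{\left(O \right)} = \left(O^{2} + 11 O\right) + O^{2} = 2 O^{2} + 11 O$)
$l = 0$ ($l = 2 \cdot 0 = 0$)
$q{\left(B \right)} = \sqrt{B \left(11 + 2 B\right)}$ ($q{\left(B \right)} = \sqrt{B \left(11 + 2 B\right) + 0} = \sqrt{B \left(11 + 2 B\right)}$)
$q{\left(0 \left(-15\right) \right)} - -39004 = \sqrt{0 \left(-15\right) \left(11 + 2 \cdot 0 \left(-15\right)\right)} - -39004 = \sqrt{0 \left(11 + 2 \cdot 0\right)} + 39004 = \sqrt{0 \left(11 + 0\right)} + 39004 = \sqrt{0 \cdot 11} + 39004 = \sqrt{0} + 39004 = 0 + 39004 = 39004$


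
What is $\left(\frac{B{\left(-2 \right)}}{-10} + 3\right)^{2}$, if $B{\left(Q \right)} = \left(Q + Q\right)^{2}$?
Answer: $\frac{49}{25} \approx 1.96$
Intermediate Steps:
$B{\left(Q \right)} = 4 Q^{2}$ ($B{\left(Q \right)} = \left(2 Q\right)^{2} = 4 Q^{2}$)
$\left(\frac{B{\left(-2 \right)}}{-10} + 3\right)^{2} = \left(\frac{4 \left(-2\right)^{2}}{-10} + 3\right)^{2} = \left(4 \cdot 4 \left(- \frac{1}{10}\right) + 3\right)^{2} = \left(16 \left(- \frac{1}{10}\right) + 3\right)^{2} = \left(- \frac{8}{5} + 3\right)^{2} = \left(\frac{7}{5}\right)^{2} = \frac{49}{25}$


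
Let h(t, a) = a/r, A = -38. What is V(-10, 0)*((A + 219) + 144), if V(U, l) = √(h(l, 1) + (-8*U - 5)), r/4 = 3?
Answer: 325*√2703/6 ≈ 2816.1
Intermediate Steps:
r = 12 (r = 4*3 = 12)
h(t, a) = a/12
V(U, l) = √(-59/12 - 8*U) (V(U, l) = √((1/12)*1 + (-8*U - 5)) = √(1/12 + (-5 - 8*U)) = √(-59/12 - 8*U))
V(-10, 0)*((A + 219) + 144) = (√(-177 - 288*(-10))/6)*((-38 + 219) + 144) = (√(-177 + 2880)/6)*(181 + 144) = (√2703/6)*325 = 325*√2703/6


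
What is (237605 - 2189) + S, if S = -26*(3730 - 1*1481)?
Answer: 176942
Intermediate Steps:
S = -58474 (S = -26*(3730 - 1481) = -26*2249 = -58474)
(237605 - 2189) + S = (237605 - 2189) - 58474 = 235416 - 58474 = 176942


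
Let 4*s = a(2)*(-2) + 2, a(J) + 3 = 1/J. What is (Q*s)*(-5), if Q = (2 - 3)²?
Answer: -35/4 ≈ -8.7500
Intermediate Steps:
a(J) = -3 + 1/J
s = 7/4 (s = ((-3 + 1/2)*(-2) + 2)/4 = ((-3 + ½)*(-2) + 2)/4 = (-5/2*(-2) + 2)/4 = (5 + 2)/4 = (¼)*7 = 7/4 ≈ 1.7500)
Q = 1 (Q = (-1)² = 1)
(Q*s)*(-5) = (1*(7/4))*(-5) = (7/4)*(-5) = -35/4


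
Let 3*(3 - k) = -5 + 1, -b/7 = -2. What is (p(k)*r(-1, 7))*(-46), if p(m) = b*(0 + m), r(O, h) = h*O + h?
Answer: 0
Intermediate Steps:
b = 14 (b = -7*(-2) = 14)
r(O, h) = h + O*h (r(O, h) = O*h + h = h + O*h)
k = 13/3 (k = 3 - (-5 + 1)/3 = 3 - 1/3*(-4) = 3 + 4/3 = 13/3 ≈ 4.3333)
p(m) = 14*m (p(m) = 14*(0 + m) = 14*m)
(p(k)*r(-1, 7))*(-46) = ((14*(13/3))*(7*(1 - 1)))*(-46) = (182*(7*0)/3)*(-46) = ((182/3)*0)*(-46) = 0*(-46) = 0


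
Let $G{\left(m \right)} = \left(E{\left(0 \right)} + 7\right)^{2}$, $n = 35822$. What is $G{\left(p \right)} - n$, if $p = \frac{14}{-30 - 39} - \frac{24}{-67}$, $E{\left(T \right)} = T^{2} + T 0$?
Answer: $-35773$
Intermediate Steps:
$E{\left(T \right)} = T^{2}$ ($E{\left(T \right)} = T^{2} + 0 = T^{2}$)
$p = \frac{718}{4623}$ ($p = \frac{14}{-30 - 39} - - \frac{24}{67} = \frac{14}{-69} + \frac{24}{67} = 14 \left(- \frac{1}{69}\right) + \frac{24}{67} = - \frac{14}{69} + \frac{24}{67} = \frac{718}{4623} \approx 0.15531$)
$G{\left(m \right)} = 49$ ($G{\left(m \right)} = \left(0^{2} + 7\right)^{2} = \left(0 + 7\right)^{2} = 7^{2} = 49$)
$G{\left(p \right)} - n = 49 - 35822 = -35773$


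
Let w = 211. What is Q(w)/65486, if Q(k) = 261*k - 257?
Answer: 27407/32743 ≈ 0.83703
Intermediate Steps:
Q(k) = -257 + 261*k
Q(w)/65486 = (-257 + 261*211)/65486 = (-257 + 55071)*(1/65486) = 54814*(1/65486) = 27407/32743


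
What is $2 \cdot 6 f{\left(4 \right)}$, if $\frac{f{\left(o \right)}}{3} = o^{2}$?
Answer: $576$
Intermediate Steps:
$f{\left(o \right)} = 3 o^{2}$
$2 \cdot 6 f{\left(4 \right)} = 2 \cdot 6 \cdot 3 \cdot 4^{2} = 12 \cdot 3 \cdot 16 = 12 \cdot 48 = 576$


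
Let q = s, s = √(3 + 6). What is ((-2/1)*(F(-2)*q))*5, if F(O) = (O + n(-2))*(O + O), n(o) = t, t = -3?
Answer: -600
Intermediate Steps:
s = 3 (s = √9 = 3)
q = 3
n(o) = -3
F(O) = 2*O*(-3 + O) (F(O) = (O - 3)*(O + O) = (-3 + O)*(2*O) = 2*O*(-3 + O))
((-2/1)*(F(-2)*q))*5 = ((-2/1)*((2*(-2)*(-3 - 2))*3))*5 = ((-2*1)*((2*(-2)*(-5))*3))*5 = -40*3*5 = -2*60*5 = -120*5 = -600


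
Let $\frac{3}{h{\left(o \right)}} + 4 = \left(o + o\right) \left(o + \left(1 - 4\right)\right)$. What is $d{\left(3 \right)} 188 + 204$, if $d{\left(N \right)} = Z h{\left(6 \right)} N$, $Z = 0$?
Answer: $204$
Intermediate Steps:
$h{\left(o \right)} = \frac{3}{-4 + 2 o \left(-3 + o\right)}$ ($h{\left(o \right)} = \frac{3}{-4 + \left(o + o\right) \left(o + \left(1 - 4\right)\right)} = \frac{3}{-4 + 2 o \left(o + \left(1 - 4\right)\right)} = \frac{3}{-4 + 2 o \left(o - 3\right)} = \frac{3}{-4 + 2 o \left(-3 + o\right)}$)
$d{\left(N \right)} = 0$ ($d{\left(N \right)} = 0 \frac{3}{2 \left(-2 + 6^{2} - 18\right)} N = 0 \frac{3}{2 \left(-2 + 36 - 18\right)} N = 0 \frac{3}{2 \cdot 16} N = 0 \cdot \frac{3}{2} \cdot \frac{1}{16} N = 0 \cdot \frac{3}{32} N = 0 N = 0$)
$d{\left(3 \right)} 188 + 204 = 0 \cdot 188 + 204 = 0 + 204 = 204$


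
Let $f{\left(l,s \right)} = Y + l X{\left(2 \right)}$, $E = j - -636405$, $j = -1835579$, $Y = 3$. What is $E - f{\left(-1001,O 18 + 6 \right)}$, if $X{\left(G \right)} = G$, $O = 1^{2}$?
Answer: $-1197175$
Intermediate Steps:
$O = 1$
$E = -1199174$ ($E = -1835579 - -636405 = -1835579 + 636405 = -1199174$)
$f{\left(l,s \right)} = 3 + 2 l$ ($f{\left(l,s \right)} = 3 + l 2 = 3 + 2 l$)
$E - f{\left(-1001,O 18 + 6 \right)} = -1199174 - \left(3 + 2 \left(-1001\right)\right) = -1199174 - \left(3 - 2002\right) = -1199174 - -1999 = -1199174 + 1999 = -1197175$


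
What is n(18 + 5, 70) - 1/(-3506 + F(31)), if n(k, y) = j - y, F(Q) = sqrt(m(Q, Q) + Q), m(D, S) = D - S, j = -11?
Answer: -995648899/12292005 + sqrt(31)/12292005 ≈ -81.000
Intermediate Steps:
F(Q) = sqrt(Q) (F(Q) = sqrt((Q - Q) + Q) = sqrt(0 + Q) = sqrt(Q))
n(k, y) = -11 - y
n(18 + 5, 70) - 1/(-3506 + F(31)) = (-11 - 1*70) - 1/(-3506 + sqrt(31)) = (-11 - 70) - 1/(-3506 + sqrt(31)) = -81 - 1/(-3506 + sqrt(31))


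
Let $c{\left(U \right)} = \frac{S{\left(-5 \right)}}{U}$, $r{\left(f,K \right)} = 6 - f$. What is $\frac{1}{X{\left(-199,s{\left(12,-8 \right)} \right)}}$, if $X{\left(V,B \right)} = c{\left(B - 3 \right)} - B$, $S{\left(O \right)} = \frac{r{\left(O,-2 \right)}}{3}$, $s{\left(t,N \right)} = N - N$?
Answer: $- \frac{9}{11} \approx -0.81818$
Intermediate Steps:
$s{\left(t,N \right)} = 0$
$S{\left(O \right)} = 2 - \frac{O}{3}$ ($S{\left(O \right)} = \frac{6 - O}{3} = \left(6 - O\right) \frac{1}{3} = 2 - \frac{O}{3}$)
$c{\left(U \right)} = \frac{11}{3 U}$ ($c{\left(U \right)} = \frac{2 - - \frac{5}{3}}{U} = \frac{2 + \frac{5}{3}}{U} = \frac{11}{3 U}$)
$X{\left(V,B \right)} = - B + \frac{11}{3 \left(-3 + B\right)}$ ($X{\left(V,B \right)} = \frac{11}{3 \left(B - 3\right)} - B = \frac{11}{3 \left(-3 + B\right)} - B = - B + \frac{11}{3 \left(-3 + B\right)}$)
$\frac{1}{X{\left(-199,s{\left(12,-8 \right)} \right)}} = \frac{1}{\frac{1}{-3 + 0} \left(\frac{11}{3} - 0 \left(-3 + 0\right)\right)} = \frac{1}{\frac{1}{-3} \left(\frac{11}{3} - 0 \left(-3\right)\right)} = \frac{1}{\left(- \frac{1}{3}\right) \left(\frac{11}{3} + 0\right)} = \frac{1}{\left(- \frac{1}{3}\right) \frac{11}{3}} = \frac{1}{- \frac{11}{9}} = - \frac{9}{11}$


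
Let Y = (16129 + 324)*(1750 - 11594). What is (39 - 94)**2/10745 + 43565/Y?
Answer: 97894194675/348059200468 ≈ 0.28126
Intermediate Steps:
Y = -161963332 (Y = 16453*(-9844) = -161963332)
(39 - 94)**2/10745 + 43565/Y = (39 - 94)**2/10745 + 43565/(-161963332) = (-55)**2*(1/10745) + 43565*(-1/161963332) = 3025*(1/10745) - 43565/161963332 = 605/2149 - 43565/161963332 = 97894194675/348059200468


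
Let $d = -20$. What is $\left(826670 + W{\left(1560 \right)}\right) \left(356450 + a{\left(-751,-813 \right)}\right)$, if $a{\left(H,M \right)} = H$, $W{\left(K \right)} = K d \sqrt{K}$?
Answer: $294045692330 - 22195617600 \sqrt{390} \approx -1.4428 \cdot 10^{11}$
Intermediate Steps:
$W{\left(K \right)} = - 20 K^{\frac{3}{2}}$ ($W{\left(K \right)} = K \left(-20\right) \sqrt{K} = - 20 K \sqrt{K} = - 20 K^{\frac{3}{2}}$)
$\left(826670 + W{\left(1560 \right)}\right) \left(356450 + a{\left(-751,-813 \right)}\right) = \left(826670 - 20 \cdot 1560^{\frac{3}{2}}\right) \left(356450 - 751\right) = \left(826670 - 20 \cdot 3120 \sqrt{390}\right) 355699 = \left(826670 - 62400 \sqrt{390}\right) 355699 = 294045692330 - 22195617600 \sqrt{390}$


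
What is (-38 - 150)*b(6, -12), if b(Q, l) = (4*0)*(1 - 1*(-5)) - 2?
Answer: 376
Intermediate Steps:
b(Q, l) = -2 (b(Q, l) = 0*(1 + 5) - 2 = 0*6 - 2 = 0 - 2 = -2)
(-38 - 150)*b(6, -12) = (-38 - 150)*(-2) = -188*(-2) = 376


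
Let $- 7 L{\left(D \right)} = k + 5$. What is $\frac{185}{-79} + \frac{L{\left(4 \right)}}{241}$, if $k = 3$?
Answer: $- \frac{312727}{133273} \approx -2.3465$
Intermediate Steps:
$L{\left(D \right)} = - \frac{8}{7}$ ($L{\left(D \right)} = - \frac{3 + 5}{7} = \left(- \frac{1}{7}\right) 8 = - \frac{8}{7}$)
$\frac{185}{-79} + \frac{L{\left(4 \right)}}{241} = \frac{185}{-79} - \frac{8}{7 \cdot 241} = 185 \left(- \frac{1}{79}\right) - \frac{8}{1687} = - \frac{185}{79} - \frac{8}{1687} = - \frac{312727}{133273}$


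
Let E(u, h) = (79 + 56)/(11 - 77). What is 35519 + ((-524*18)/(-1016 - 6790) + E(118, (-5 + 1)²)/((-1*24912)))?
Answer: 2814113231241/79225696 ≈ 35520.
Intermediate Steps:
E(u, h) = -45/22 (E(u, h) = 135/(-66) = 135*(-1/66) = -45/22)
35519 + ((-524*18)/(-1016 - 6790) + E(118, (-5 + 1)²)/((-1*24912))) = 35519 + ((-524*18)/(-1016 - 6790) - 45/(22*((-1*24912)))) = 35519 + (-9432/(-7806) - 45/22/(-24912)) = 35519 + (-9432*(-1/7806) - 45/22*(-1/24912)) = 35519 + (1572/1301 + 5/60896) = 35519 + 95735017/79225696 = 2814113231241/79225696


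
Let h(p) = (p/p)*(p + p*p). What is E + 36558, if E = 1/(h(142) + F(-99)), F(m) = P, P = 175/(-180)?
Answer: 26723203434/730981 ≈ 36558.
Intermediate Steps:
P = -35/36 (P = 175*(-1/180) = -35/36 ≈ -0.97222)
F(m) = -35/36
h(p) = p + p² (h(p) = 1*(p + p²) = p + p²)
E = 36/730981 (E = 1/(142*(1 + 142) - 35/36) = 1/(142*143 - 35/36) = 1/(20306 - 35/36) = 1/(730981/36) = 36/730981 ≈ 4.9249e-5)
E + 36558 = 36/730981 + 36558 = 26723203434/730981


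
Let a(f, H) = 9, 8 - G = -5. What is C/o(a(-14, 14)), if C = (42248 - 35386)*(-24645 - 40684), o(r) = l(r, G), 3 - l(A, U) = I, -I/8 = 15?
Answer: -448287598/123 ≈ -3.6446e+6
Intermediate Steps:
G = 13 (G = 8 - 1*(-5) = 8 + 5 = 13)
I = -120 (I = -8*15 = -120)
l(A, U) = 123 (l(A, U) = 3 - 1*(-120) = 3 + 120 = 123)
o(r) = 123
C = -448287598 (C = 6862*(-65329) = -448287598)
C/o(a(-14, 14)) = -448287598/123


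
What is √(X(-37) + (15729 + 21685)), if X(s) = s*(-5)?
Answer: √37599 ≈ 193.90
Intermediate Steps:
X(s) = -5*s
√(X(-37) + (15729 + 21685)) = √(-5*(-37) + (15729 + 21685)) = √(185 + 37414) = √37599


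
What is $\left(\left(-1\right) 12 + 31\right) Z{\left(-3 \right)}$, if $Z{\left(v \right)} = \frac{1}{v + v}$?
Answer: $- \frac{19}{6} \approx -3.1667$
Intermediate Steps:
$Z{\left(v \right)} = \frac{1}{2 v}$
$\left(\left(-1\right) 12 + 31\right) Z{\left(-3 \right)} = \left(\left(-1\right) 12 + 31\right) \frac{1}{2 \left(-3\right)} = \left(-12 + 31\right) \frac{1}{2} \left(- \frac{1}{3}\right) = 19 \left(- \frac{1}{6}\right) = - \frac{19}{6}$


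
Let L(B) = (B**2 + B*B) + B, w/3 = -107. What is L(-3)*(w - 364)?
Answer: -10275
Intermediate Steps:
w = -321 (w = 3*(-107) = -321)
L(B) = B + 2*B**2 (L(B) = (B**2 + B**2) + B = 2*B**2 + B = B + 2*B**2)
L(-3)*(w - 364) = (-3*(1 + 2*(-3)))*(-321 - 364) = -3*(1 - 6)*(-685) = -3*(-5)*(-685) = 15*(-685) = -10275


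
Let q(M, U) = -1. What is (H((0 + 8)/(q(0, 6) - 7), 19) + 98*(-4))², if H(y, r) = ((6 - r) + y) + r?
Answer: 149769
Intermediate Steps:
H(y, r) = 6 + y (H(y, r) = (6 + y - r) + r = 6 + y)
(H((0 + 8)/(q(0, 6) - 7), 19) + 98*(-4))² = ((6 + (0 + 8)/(-1 - 7)) + 98*(-4))² = ((6 + 8/(-8)) - 392)² = ((6 + 8*(-⅛)) - 392)² = ((6 - 1) - 392)² = (5 - 392)² = (-387)² = 149769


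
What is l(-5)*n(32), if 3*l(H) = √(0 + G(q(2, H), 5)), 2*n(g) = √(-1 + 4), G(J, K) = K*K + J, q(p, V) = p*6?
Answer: √111/6 ≈ 1.7559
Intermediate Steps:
q(p, V) = 6*p
G(J, K) = J + K² (G(J, K) = K² + J = J + K²)
n(g) = √3/2 (n(g) = √(-1 + 4)/2 = √3/2)
l(H) = √37/3 (l(H) = √(0 + (6*2 + 5²))/3 = √(0 + (12 + 25))/3 = √(0 + 37)/3 = √37/3)
l(-5)*n(32) = (√37/3)*(√3/2) = √111/6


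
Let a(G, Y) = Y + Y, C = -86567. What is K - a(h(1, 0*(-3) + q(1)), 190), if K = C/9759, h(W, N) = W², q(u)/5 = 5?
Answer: -3794987/9759 ≈ -388.87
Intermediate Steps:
q(u) = 25 (q(u) = 5*5 = 25)
a(G, Y) = 2*Y
K = -86567/9759 ≈ -8.8705
K - a(h(1, 0*(-3) + q(1)), 190) = -86567/9759 - 2*190 = -86567/9759 - 1*380 = -86567/9759 - 380 = -3794987/9759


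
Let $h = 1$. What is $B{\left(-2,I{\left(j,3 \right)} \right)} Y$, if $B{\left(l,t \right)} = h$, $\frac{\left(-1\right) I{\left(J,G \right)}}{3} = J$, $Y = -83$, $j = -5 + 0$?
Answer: $-83$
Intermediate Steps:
$j = -5$
$I{\left(J,G \right)} = - 3 J$
$B{\left(l,t \right)} = 1$
$B{\left(-2,I{\left(j,3 \right)} \right)} Y = 1 \left(-83\right) = -83$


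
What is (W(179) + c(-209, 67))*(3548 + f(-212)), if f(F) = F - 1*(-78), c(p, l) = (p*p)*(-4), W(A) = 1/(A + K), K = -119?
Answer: -5965076791/10 ≈ -5.9651e+8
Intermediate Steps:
W(A) = 1/(-119 + A) (W(A) = 1/(A - 119) = 1/(-119 + A))
c(p, l) = -4*p² (c(p, l) = p²*(-4) = -4*p²)
f(F) = 78 + F (f(F) = F + 78 = 78 + F)
(W(179) + c(-209, 67))*(3548 + f(-212)) = (1/(-119 + 179) - 4*(-209)²)*(3548 + (78 - 212)) = (1/60 - 4*43681)*(3548 - 134) = (1/60 - 174724)*3414 = -10483439/60*3414 = -5965076791/10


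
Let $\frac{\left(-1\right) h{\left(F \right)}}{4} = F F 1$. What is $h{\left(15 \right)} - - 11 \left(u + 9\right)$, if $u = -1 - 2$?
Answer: $-834$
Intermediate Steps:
$h{\left(F \right)} = - 4 F^{2}$ ($h{\left(F \right)} = - 4 F F 1 = - 4 F^{2} \cdot 1 = - 4 F^{2}$)
$u = -3$
$h{\left(15 \right)} - - 11 \left(u + 9\right) = - 4 \cdot 15^{2} - - 11 \left(-3 + 9\right) = \left(-4\right) 225 - \left(-11\right) 6 = -900 - -66 = -900 + 66 = -834$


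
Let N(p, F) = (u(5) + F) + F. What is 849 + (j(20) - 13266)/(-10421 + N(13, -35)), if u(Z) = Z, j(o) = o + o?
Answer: 4457920/5243 ≈ 850.26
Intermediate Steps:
j(o) = 2*o
N(p, F) = 5 + 2*F (N(p, F) = (5 + F) + F = 5 + 2*F)
849 + (j(20) - 13266)/(-10421 + N(13, -35)) = 849 + (2*20 - 13266)/(-10421 + (5 + 2*(-35))) = 849 + (40 - 13266)/(-10421 + (5 - 70)) = 849 - 13226/(-10421 - 65) = 849 - 13226/(-10486) = 849 - 13226*(-1/10486) = 849 + 6613/5243 = 4457920/5243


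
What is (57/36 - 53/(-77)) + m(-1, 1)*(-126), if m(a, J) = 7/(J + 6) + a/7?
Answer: -97693/924 ≈ -105.73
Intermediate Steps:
m(a, J) = 7/(6 + J) + a/7 (m(a, J) = 7/(6 + J) + a*(⅐) = 7/(6 + J) + a/7)
(57/36 - 53/(-77)) + m(-1, 1)*(-126) = (57/36 - 53/(-77)) + ((49 + 6*(-1) + 1*(-1))/(7*(6 + 1)))*(-126) = (57*(1/36) - 53*(-1/77)) + ((⅐)*(49 - 6 - 1)/7)*(-126) = (19/12 + 53/77) + ((⅐)*(⅐)*42)*(-126) = 2099/924 + (6/7)*(-126) = 2099/924 - 108 = -97693/924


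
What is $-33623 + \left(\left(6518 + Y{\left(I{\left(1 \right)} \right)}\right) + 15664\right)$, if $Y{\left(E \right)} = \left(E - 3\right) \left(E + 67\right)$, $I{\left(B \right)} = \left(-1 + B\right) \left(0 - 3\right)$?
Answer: $-11642$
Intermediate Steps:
$I{\left(B \right)} = 3 - 3 B$ ($I{\left(B \right)} = \left(-1 + B\right) \left(-3\right) = 3 - 3 B$)
$Y{\left(E \right)} = \left(-3 + E\right) \left(67 + E\right)$
$-33623 + \left(\left(6518 + Y{\left(I{\left(1 \right)} \right)}\right) + 15664\right) = -33623 + \left(\left(6518 + \left(-201 + \left(3 - 3\right)^{2} + 64 \left(3 - 3\right)\right)\right) + 15664\right) = -33623 + \left(\left(6518 + \left(-201 + 0^{2} + 64 \cdot 0\right)\right) + 15664\right) = -33623 + \left(\left(6518 + \left(-201 + 0 + 0\right)\right) + 15664\right) = -33623 + \left(\left(6518 - 201\right) + 15664\right) = -33623 + \left(6317 + 15664\right) = -33623 + 21981 = -11642$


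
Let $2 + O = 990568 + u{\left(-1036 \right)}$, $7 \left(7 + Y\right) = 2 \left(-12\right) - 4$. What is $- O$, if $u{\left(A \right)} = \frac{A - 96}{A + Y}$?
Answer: $- \frac{1037123734}{1047} \approx -9.9057 \cdot 10^{5}$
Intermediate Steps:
$Y = -11$ ($Y = -7 + \frac{2 \left(-12\right) - 4}{7} = -7 + \frac{-24 - 4}{7} = -7 + \frac{1}{7} \left(-28\right) = -7 - 4 = -11$)
$u{\left(A \right)} = \frac{-96 + A}{-11 + A}$ ($u{\left(A \right)} = \frac{A - 96}{A - 11} = \frac{-96 + A}{-11 + A}$)
$O = \frac{1037123734}{1047}$ ($O = -2 + \left(990568 + \frac{-96 - 1036}{-11 - 1036}\right) = -2 + \left(990568 + \frac{1}{-1047} \left(-1132\right)\right) = -2 + \left(990568 - - \frac{1132}{1047}\right) = -2 + \left(990568 + \frac{1132}{1047}\right) = -2 + \frac{1037125828}{1047} = \frac{1037123734}{1047} \approx 9.9057 \cdot 10^{5}$)
$- O = \left(-1\right) \frac{1037123734}{1047} = - \frac{1037123734}{1047}$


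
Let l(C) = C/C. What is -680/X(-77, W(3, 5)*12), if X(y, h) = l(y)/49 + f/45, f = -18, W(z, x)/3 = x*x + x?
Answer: 166600/93 ≈ 1791.4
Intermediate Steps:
l(C) = 1
W(z, x) = 3*x + 3*x² (W(z, x) = 3*(x*x + x) = 3*(x² + x) = 3*(x + x²) = 3*x + 3*x²)
X(y, h) = -93/245 (X(y, h) = 1/49 - 18/45 = 1*(1/49) - 18*1/45 = 1/49 - ⅖ = -93/245)
-680/X(-77, W(3, 5)*12) = -680/(-93/245) = -680*(-245/93) = 166600/93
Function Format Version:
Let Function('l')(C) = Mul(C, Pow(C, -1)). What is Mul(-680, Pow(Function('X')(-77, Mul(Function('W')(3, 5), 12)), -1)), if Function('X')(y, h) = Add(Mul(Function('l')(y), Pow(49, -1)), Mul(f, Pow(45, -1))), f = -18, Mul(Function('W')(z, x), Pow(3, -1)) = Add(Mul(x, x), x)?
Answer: Rational(166600, 93) ≈ 1791.4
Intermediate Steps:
Function('l')(C) = 1
Function('W')(z, x) = Add(Mul(3, x), Mul(3, Pow(x, 2))) (Function('W')(z, x) = Mul(3, Add(Mul(x, x), x)) = Mul(3, Add(Pow(x, 2), x)) = Mul(3, Add(x, Pow(x, 2))) = Add(Mul(3, x), Mul(3, Pow(x, 2))))
Function('X')(y, h) = Rational(-93, 245) (Function('X')(y, h) = Add(Mul(1, Pow(49, -1)), Mul(-18, Pow(45, -1))) = Add(Mul(1, Rational(1, 49)), Mul(-18, Rational(1, 45))) = Add(Rational(1, 49), Rational(-2, 5)) = Rational(-93, 245))
Mul(-680, Pow(Function('X')(-77, Mul(Function('W')(3, 5), 12)), -1)) = Mul(-680, Pow(Rational(-93, 245), -1)) = Mul(-680, Rational(-245, 93)) = Rational(166600, 93)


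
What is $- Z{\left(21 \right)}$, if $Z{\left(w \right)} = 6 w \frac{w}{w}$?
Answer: $-126$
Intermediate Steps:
$Z{\left(w \right)} = 6 w$ ($Z{\left(w \right)} = 6 w 1 = 6 w$)
$- Z{\left(21 \right)} = - 6 \cdot 21 = \left(-1\right) 126 = -126$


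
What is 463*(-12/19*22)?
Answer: -122232/19 ≈ -6433.3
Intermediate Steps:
463*(-12/19*22) = 463*(-264/19) = -122232/19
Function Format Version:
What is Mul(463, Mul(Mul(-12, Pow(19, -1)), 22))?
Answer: Rational(-122232, 19) ≈ -6433.3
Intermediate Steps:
Mul(463, Mul(Mul(-12, Pow(19, -1)), 22)) = Mul(463, Mul(Mul(-12, Rational(1, 19)), 22)) = Mul(463, Mul(Rational(-12, 19), 22)) = Mul(463, Rational(-264, 19)) = Rational(-122232, 19)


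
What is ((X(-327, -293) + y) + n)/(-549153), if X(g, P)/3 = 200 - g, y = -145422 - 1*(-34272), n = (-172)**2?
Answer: 79985/549153 ≈ 0.14565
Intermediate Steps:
n = 29584
y = -111150 (y = -145422 + 34272 = -111150)
X(g, P) = 600 - 3*g (X(g, P) = 3*(200 - g) = 600 - 3*g)
((X(-327, -293) + y) + n)/(-549153) = (((600 - 3*(-327)) - 111150) + 29584)/(-549153) = (((600 + 981) - 111150) + 29584)*(-1/549153) = ((1581 - 111150) + 29584)*(-1/549153) = (-109569 + 29584)*(-1/549153) = -79985*(-1/549153) = 79985/549153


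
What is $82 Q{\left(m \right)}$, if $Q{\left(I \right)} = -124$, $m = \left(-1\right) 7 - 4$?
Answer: $-10168$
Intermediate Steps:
$m = -11$ ($m = -7 - 4 = -11$)
$82 Q{\left(m \right)} = 82 \left(-124\right) = -10168$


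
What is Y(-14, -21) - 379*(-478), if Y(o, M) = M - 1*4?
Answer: 181137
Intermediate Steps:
Y(o, M) = -4 + M (Y(o, M) = M - 4 = -4 + M)
Y(-14, -21) - 379*(-478) = (-4 - 21) - 379*(-478) = -25 + 181162 = 181137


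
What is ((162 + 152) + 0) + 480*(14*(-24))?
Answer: -160966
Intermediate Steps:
((162 + 152) + 0) + 480*(14*(-24)) = (314 + 0) + 480*(-336) = 314 - 161280 = -160966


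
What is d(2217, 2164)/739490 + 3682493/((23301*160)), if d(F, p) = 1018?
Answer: 54539240309/55138740768 ≈ 0.98913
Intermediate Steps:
d(2217, 2164)/739490 + 3682493/((23301*160)) = 1018/739490 + 3682493/((23301*160)) = 1018*(1/739490) + 3682493/3728160 = 509/369745 + 3682493*(1/3728160) = 509/369745 + 3682493/3728160 = 54539240309/55138740768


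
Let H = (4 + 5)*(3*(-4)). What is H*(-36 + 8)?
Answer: 3024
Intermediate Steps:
H = -108 (H = 9*(-12) = -108)
H*(-36 + 8) = -108*(-36 + 8) = -108*(-28) = 3024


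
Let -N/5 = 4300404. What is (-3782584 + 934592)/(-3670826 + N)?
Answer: 1423996/12586423 ≈ 0.11314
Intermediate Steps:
N = -21502020 (N = -5*4300404 = -21502020)
(-3782584 + 934592)/(-3670826 + N) = (-3782584 + 934592)/(-3670826 - 21502020) = -2847992/(-25172846) = -2847992*(-1/25172846) = 1423996/12586423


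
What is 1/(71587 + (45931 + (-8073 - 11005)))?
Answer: 1/98440 ≈ 1.0158e-5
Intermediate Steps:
1/(71587 + (45931 + (-8073 - 11005))) = 1/(71587 + (45931 - 19078)) = 1/(71587 + 26853) = 1/98440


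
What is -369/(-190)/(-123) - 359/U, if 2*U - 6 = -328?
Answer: 67727/30590 ≈ 2.2140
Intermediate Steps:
U = -161 (U = 3 + (1/2)*(-328) = 3 - 164 = -161)
-369/(-190)/(-123) - 359/U = -369/(-190)/(-123) - 359/(-161) = -369*(-1/190)*(-1/123) - 359*(-1/161) = (369/190)*(-1/123) + 359/161 = -3/190 + 359/161 = 67727/30590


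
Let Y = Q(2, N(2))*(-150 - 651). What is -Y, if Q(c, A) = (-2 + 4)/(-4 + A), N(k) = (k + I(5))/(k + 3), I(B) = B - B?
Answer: -445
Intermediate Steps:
I(B) = 0
N(k) = k/(3 + k) (N(k) = (k + 0)/(k + 3) = k/(3 + k))
Q(c, A) = 2/(-4 + A)
Y = 445 (Y = (2/(-4 + 2/(3 + 2)))*(-150 - 651) = (2/(-4 + 2/5))*(-801) = (2/(-18/5))*(-801) = (2*(-5/18))*(-801) = -5/9*(-801) = 445)
-Y = -1*445 = -445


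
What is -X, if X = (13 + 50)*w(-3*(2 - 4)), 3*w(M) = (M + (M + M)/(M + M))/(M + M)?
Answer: -49/4 ≈ -12.250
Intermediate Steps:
w(M) = (1 + M)/(6*M) (w(M) = ((M + (M + M)/(M + M))/(M + M))/3 = ((M + (2*M)/((2*M)))/((2*M)))/3 = ((M + (2*M)*(1/(2*M)))*(1/(2*M)))/3 = ((M + 1)*(1/(2*M)))/3 = ((1 + M)*(1/(2*M)))/3 = ((1 + M)/(2*M))/3 = (1 + M)/(6*M))
X = 49/4 (X = (13 + 50)*((1 - 3*(2 - 4))/(6*((-3*(2 - 4))))) = 63*((1 - 3*(-2))/(6*((-3*(-2))))) = 63*((⅙)*(1 + 6)/6) = 63*((⅙)*(⅙)*7) = 63*(7/36) = 49/4 ≈ 12.250)
-X = -1*49/4 = -49/4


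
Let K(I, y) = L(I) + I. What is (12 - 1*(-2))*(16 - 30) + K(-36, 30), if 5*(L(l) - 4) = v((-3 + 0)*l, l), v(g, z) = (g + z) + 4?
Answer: -1064/5 ≈ -212.80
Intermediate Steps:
v(g, z) = 4 + g + z
L(l) = 24/5 - 2*l/5 (L(l) = 4 + (4 + (-3 + 0)*l + l)/5 = 4 + (4 - 3*l + l)/5 = 4 + (4 - 2*l)/5 = 4 + (⅘ - 2*l/5) = 24/5 - 2*l/5)
K(I, y) = 24/5 + 3*I/5 (K(I, y) = (24/5 - 2*I/5) + I = 24/5 + 3*I/5)
(12 - 1*(-2))*(16 - 30) + K(-36, 30) = (12 - 1*(-2))*(16 - 30) + (24/5 + (⅗)*(-36)) = (12 + 2)*(-14) + (24/5 - 108/5) = 14*(-14) - 84/5 = -196 - 84/5 = -1064/5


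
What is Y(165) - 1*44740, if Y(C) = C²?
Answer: -17515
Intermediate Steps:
Y(165) - 1*44740 = 165² - 1*44740 = 27225 - 44740 = -17515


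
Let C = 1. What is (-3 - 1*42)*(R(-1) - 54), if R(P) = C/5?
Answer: 2421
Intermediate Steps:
R(P) = ⅕ (R(P) = 1/5 = (⅕)*1 = ⅕)
(-3 - 1*42)*(R(-1) - 54) = (-3 - 1*42)*(⅕ - 54) = (-3 - 42)*(-269/5) = -45*(-269/5) = 2421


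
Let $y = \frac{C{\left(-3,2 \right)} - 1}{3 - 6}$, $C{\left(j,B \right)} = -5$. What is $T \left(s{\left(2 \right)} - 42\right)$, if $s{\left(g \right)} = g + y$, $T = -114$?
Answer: $4332$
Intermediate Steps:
$y = 2$ ($y = \frac{-5 - 1}{3 - 6} = - \frac{6}{-3} = \left(-6\right) \left(- \frac{1}{3}\right) = 2$)
$s{\left(g \right)} = 2 + g$ ($s{\left(g \right)} = g + 2 = 2 + g$)
$T \left(s{\left(2 \right)} - 42\right) = - 114 \left(\left(2 + 2\right) - 42\right) = - 114 \left(4 - 42\right) = \left(-114\right) \left(-38\right) = 4332$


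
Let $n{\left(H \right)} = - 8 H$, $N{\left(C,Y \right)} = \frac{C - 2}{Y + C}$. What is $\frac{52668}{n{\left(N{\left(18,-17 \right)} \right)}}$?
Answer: $- \frac{13167}{32} \approx -411.47$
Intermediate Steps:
$N{\left(C,Y \right)} = \frac{-2 + C}{C + Y}$
$n{\left(H \right)} = - 8 H$
$\frac{52668}{n{\left(N{\left(18,-17 \right)} \right)}} = \frac{52668}{\left(-8\right) \frac{-2 + 18}{18 - 17}} = \frac{52668}{\left(-8\right) 1^{-1} \cdot 16} = \frac{52668}{\left(-8\right) 1 \cdot 16} = \frac{52668}{\left(-8\right) 16} = \frac{52668}{-128} = 52668 \left(- \frac{1}{128}\right) = - \frac{13167}{32}$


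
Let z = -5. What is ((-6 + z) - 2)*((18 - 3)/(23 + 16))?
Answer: -5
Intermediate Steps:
((-6 + z) - 2)*((18 - 3)/(23 + 16)) = ((-6 - 5) - 2)*((18 - 3)/(23 + 16)) = (-11 - 2)*(15/39) = -195/39 = -13*5/13 = -5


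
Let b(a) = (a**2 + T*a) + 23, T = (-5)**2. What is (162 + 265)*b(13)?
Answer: 220759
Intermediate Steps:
T = 25
b(a) = 23 + a**2 + 25*a (b(a) = (a**2 + 25*a) + 23 = 23 + a**2 + 25*a)
(162 + 265)*b(13) = (162 + 265)*(23 + 13**2 + 25*13) = 427*(23 + 169 + 325) = 427*517 = 220759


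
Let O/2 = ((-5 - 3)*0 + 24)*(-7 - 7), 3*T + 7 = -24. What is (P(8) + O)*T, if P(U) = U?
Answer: 20584/3 ≈ 6861.3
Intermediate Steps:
T = -31/3 (T = -7/3 + (1/3)*(-24) = -7/3 - 8 = -31/3 ≈ -10.333)
O = -672 (O = 2*(((-5 - 3)*0 + 24)*(-7 - 7)) = 2*((-8*0 + 24)*(-14)) = 2*((0 + 24)*(-14)) = 2*(24*(-14)) = 2*(-336) = -672)
(P(8) + O)*T = (8 - 672)*(-31/3) = -664*(-31/3) = 20584/3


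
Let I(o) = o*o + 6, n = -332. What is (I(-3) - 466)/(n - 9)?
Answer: 41/31 ≈ 1.3226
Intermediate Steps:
I(o) = 6 + o**2 (I(o) = o**2 + 6 = 6 + o**2)
(I(-3) - 466)/(n - 9) = ((6 + (-3)**2) - 466)/(-332 - 9) = ((6 + 9) - 466)/(-341) = (15 - 466)*(-1/341) = -451*(-1/341) = 41/31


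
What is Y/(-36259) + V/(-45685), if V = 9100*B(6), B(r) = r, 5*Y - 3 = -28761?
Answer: -1716979554/1656492415 ≈ -1.0365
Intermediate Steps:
Y = -28758/5 (Y = ⅗ + (⅕)*(-28761) = ⅗ - 28761/5 = -28758/5 ≈ -5751.6)
V = 54600 (V = 9100*6 = 54600)
Y/(-36259) + V/(-45685) = -28758/5/(-36259) + 54600/(-45685) = -28758/5*(-1/36259) + 54600*(-1/45685) = 28758/181295 - 10920/9137 = -1716979554/1656492415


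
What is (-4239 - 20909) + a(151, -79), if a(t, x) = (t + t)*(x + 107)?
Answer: -16692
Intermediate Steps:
a(t, x) = 2*t*(107 + x) (a(t, x) = (2*t)*(107 + x) = 2*t*(107 + x))
(-4239 - 20909) + a(151, -79) = (-4239 - 20909) + 2*151*(107 - 79) = -25148 + 2*151*28 = -25148 + 8456 = -16692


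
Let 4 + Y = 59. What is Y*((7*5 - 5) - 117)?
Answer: -4785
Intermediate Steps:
Y = 55 (Y = -4 + 59 = 55)
Y*((7*5 - 5) - 117) = 55*((7*5 - 5) - 117) = 55*((35 - 5) - 117) = 55*(30 - 117) = 55*(-87) = -4785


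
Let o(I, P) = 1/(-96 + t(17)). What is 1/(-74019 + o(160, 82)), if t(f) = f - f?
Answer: -96/7105825 ≈ -1.3510e-5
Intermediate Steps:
t(f) = 0
o(I, P) = -1/96 (o(I, P) = 1/(-96 + 0) = 1/(-96) = -1/96)
1/(-74019 + o(160, 82)) = 1/(-74019 - 1/96) = 1/(-7105825/96) = -96/7105825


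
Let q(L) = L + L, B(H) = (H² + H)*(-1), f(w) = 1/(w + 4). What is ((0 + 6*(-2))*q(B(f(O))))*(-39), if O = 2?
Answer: -182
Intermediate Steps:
f(w) = 1/(4 + w)
B(H) = -H - H² (B(H) = (H + H²)*(-1) = -H - H²)
q(L) = 2*L
((0 + 6*(-2))*q(B(f(O))))*(-39) = ((0 + 6*(-2))*(2*(-(1 + 1/(4 + 2))/(4 + 2))))*(-39) = ((0 - 12)*(2*(-1*(1 + 1/6)/6)))*(-39) = -24*(-1*⅙*(1 + ⅙))*(-39) = -24*(-1*⅙*7/6)*(-39) = -24*(-7)/36*(-39) = -12*(-7/18)*(-39) = (14/3)*(-39) = -182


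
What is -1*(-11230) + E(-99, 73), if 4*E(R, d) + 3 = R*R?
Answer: 27359/2 ≈ 13680.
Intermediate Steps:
E(R, d) = -3/4 + R**2/4 (E(R, d) = -3/4 + (R*R)/4 = -3/4 + R**2/4)
-1*(-11230) + E(-99, 73) = -1*(-11230) + (-3/4 + (1/4)*(-99)**2) = 11230 + (-3/4 + (1/4)*9801) = 11230 + (-3/4 + 9801/4) = 11230 + 4899/2 = 27359/2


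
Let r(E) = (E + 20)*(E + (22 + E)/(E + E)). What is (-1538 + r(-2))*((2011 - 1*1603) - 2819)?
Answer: 4011904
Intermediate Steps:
r(E) = (20 + E)*(E + (22 + E)/(2*E)) (r(E) = (20 + E)*(E + (22 + E)/((2*E))) = (20 + E)*(E + (22 + E)*(1/(2*E))) = (20 + E)*(E + (22 + E)/(2*E)))
(-1538 + r(-2))*((2011 - 1*1603) - 2819) = (-1538 + (21 + (-2)**2 + 220/(-2) + (41/2)*(-2)))*((2011 - 1*1603) - 2819) = (-1538 + (21 + 4 + 220*(-1/2) - 41))*((2011 - 1603) - 2819) = (-1538 + (21 + 4 - 110 - 41))*(408 - 2819) = (-1538 - 126)*(-2411) = -1664*(-2411) = 4011904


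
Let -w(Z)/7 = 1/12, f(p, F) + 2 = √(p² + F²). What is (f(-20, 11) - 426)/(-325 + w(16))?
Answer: 5136/3907 - 12*√521/3907 ≈ 1.2445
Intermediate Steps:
f(p, F) = -2 + √(F² + p²) (f(p, F) = -2 + √(p² + F²) = -2 + √(F² + p²))
w(Z) = -7/12
(f(-20, 11) - 426)/(-325 + w(16)) = ((-2 + √(11² + (-20)²)) - 426)/(-325 - 7/12) = ((-2 + √(121 + 400)) - 426)/(-3907/12) = ((-2 + √521) - 426)*(-12/3907) = (-428 + √521)*(-12/3907) = 5136/3907 - 12*√521/3907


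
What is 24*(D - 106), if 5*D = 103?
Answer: -10248/5 ≈ -2049.6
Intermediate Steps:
D = 103/5 (D = (1/5)*103 = 103/5 ≈ 20.600)
24*(D - 106) = 24*(103/5 - 106) = 24*(-427/5) = -10248/5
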